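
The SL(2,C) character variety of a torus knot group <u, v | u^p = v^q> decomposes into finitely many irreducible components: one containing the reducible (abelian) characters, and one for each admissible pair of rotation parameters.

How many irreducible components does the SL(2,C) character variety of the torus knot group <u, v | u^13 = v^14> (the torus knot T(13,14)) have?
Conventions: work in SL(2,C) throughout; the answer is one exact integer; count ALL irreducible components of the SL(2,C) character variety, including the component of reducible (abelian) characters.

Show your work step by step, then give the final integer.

79

For T(13,14): irreducibility forces the central element u^13 = v^14 to one of +I, -I.
On an irreducible component, tr(u) is locked at 2*cos(pi*alpha/13) for some alpha in 1..12, and tr(v) at 2*cos(pi*beta/14) for some beta in 1..13.
Consistency of u^13 = (-1)^alpha I with v^14 = (-1)^beta I forces alpha = beta (mod 2).
count pairs: odd alpha (6 choices) x odd beta (7), plus even alpha (6) x even beta (6): 6*7 + 6*6 = 78.
Total: 78 irreducible-character components + 1 reducible (abelian) component = 79.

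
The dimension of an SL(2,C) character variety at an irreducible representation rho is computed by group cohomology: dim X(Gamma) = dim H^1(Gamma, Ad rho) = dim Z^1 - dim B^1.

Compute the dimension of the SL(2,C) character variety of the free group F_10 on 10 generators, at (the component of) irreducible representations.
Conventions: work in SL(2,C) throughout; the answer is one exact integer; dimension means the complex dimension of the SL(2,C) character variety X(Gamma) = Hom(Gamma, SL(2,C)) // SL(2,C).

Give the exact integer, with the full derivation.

The free group F_10: 10 generators, no relators.
So Z^1 = (sl_2)^10 in full: dim Z^1 = 30.
Irreducibility makes the coboundary map sl_2 -> Z^1 injective (trivial centralizer), so dim B^1 = 3.
Therefore dim X = 30 - 3 = 27.

27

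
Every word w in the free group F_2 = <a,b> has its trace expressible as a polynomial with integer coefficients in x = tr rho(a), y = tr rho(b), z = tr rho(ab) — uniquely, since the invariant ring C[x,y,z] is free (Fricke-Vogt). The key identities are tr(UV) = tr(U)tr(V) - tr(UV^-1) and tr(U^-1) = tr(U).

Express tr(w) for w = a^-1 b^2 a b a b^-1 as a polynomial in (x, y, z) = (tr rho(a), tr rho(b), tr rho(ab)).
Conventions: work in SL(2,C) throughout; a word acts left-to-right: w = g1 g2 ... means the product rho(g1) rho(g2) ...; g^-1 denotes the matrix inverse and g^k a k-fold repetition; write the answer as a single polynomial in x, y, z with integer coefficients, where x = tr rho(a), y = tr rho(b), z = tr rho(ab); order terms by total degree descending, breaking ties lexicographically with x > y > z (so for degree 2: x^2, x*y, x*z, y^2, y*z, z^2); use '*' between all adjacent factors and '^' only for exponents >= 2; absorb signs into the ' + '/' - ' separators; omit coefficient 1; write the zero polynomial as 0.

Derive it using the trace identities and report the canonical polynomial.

apply: trace(a b^2) = trace(b) * trace(a b) - trace(a) = y*z - x
trace(b^2 a b) = trace(b) * trace(a b^2) - trace(a b) = y^2*z - x*y - z
apply: trace(a b a b) = trace(b a) * trace(b a) - trace(1) = z^2 - 2
trace(a b a) = trace(a) * trace(b a) - trace(b) = x*z - y
apply: trace(a b a b^2) = trace(b) * trace(a b a b) - trace(a b a) = y*z^2 - x*z - y
trace(b^2 a b a b) = trace(b) * trace(a b a b^2) - trace(a b a b) = y^2*z^2 - x*y*z - y^2 - z^2 + 2
trace(a b a b a b) = trace(b a) * trace(b a b a) - trace(b^-1 a^-1) = z^3 - 3*z
trace(a b a b a) = trace(a) * trace(b a b a) - trace(b a b) = x*z^2 - y*z - x
trace(b^2 a b a b a) = trace(b) * trace(a b a b a b) - trace(a b a b a) = y*z^3 - x*z^2 - 2*y*z + x
trace(a^-1 b^2 a b a b) = trace(b^2 a b a b) * trace(a) - trace(b^2 a b a b a) = x*y^2*z^2 - x^2*y*z - y*z^3 - x*y^2 + 2*y*z + x
trace(a^-1 b^2 a b a b^-1) = trace(a^-1 b^2 a b a) * trace(b) - trace(a^-1 b^2 a b a b) = -x*y^2*z^2 + x^2*y*z + y^3*z + y*z^3 - 3*y*z - x

-x*y^2*z^2 + x^2*y*z + y^3*z + y*z^3 - 3*y*z - x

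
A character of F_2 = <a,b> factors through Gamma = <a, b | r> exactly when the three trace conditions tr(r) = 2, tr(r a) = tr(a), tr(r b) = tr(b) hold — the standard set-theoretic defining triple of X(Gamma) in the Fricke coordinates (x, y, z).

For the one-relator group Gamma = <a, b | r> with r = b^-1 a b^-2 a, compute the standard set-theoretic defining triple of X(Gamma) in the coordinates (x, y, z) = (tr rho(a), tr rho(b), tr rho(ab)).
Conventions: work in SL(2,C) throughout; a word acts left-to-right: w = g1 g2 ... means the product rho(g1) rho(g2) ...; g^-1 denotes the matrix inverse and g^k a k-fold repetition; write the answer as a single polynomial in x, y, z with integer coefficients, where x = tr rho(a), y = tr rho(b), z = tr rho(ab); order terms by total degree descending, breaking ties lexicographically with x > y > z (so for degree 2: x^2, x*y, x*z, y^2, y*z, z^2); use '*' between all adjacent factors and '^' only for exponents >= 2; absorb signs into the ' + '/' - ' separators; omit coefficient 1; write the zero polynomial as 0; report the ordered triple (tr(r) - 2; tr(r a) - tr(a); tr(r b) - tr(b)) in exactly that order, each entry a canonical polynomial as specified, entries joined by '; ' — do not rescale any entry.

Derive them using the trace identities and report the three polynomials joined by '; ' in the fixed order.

trace(a^2) = trace(a)*trace(a) - trace(1) = x^2 - 2
trace(a^2 b) = trace(a)*trace(b a) - trace(b) = x*z - y
trace(a b^-1 a) = trace(a^2)*trace(b) - trace(a^2 b) = x^2*y - x*z - y
trace(a b a b) = trace(b a)*trace(b a) - trace(1)   [split at repeated b] = z^2 - 2
trace(a b^-1 a b) = trace(a b a)*trace(b) - trace(a b a b) = x*y*z - y^2 - z^2 + 2
trace(b^-1 a b^-1 a) = trace(a b^-1 a)*trace(b) - trace(a b^-1 a b) = x^2*y^2 - 2*x*y*z + z^2 - 2
trace(b^-1 a b^-2 a) = trace(b^-1 a b^-1 a)*trace(b) - trace(b^-1 a b^-1 a b) = x^2*y^3 - 2*x*y^2*z - x^2*y + y*z^2 + x*z - y
trace(a^3) = trace(a)*trace(a^2) - trace(a)  (reduce the a square) = x^3 - 3*x
trace(a^3 b) = trace(a)*trace(a b a) - trace(a b)  (reduce the a square) = x^2*z - x*y - z
trace(a^2 b^-1 a) = trace(a^3)*trace(b) - trace(a^3 b)  (eliminate b^-1) = x^3*y - x^2*z - 2*x*y + z
trace(b a b) = trace(b)*trace(a b) - trace(a)  (reduce the b square) = y*z - x
trace(a b a^2 b) = trace(a)*trace(b a b a) - trace(b a b)  (reduce the a square) = x*z^2 - y*z - x
trace(a^2 b^-1 a b) = trace(a b a^2)*trace(b) - trace(a b a^2 b)  (eliminate b^-1) = x^2*y*z - x*y^2 - x*z^2 + x
trace(b^-1 a^2 b^-1 a) = trace(a^2 b^-1 a)*trace(b) - trace(a^2 b^-1 a b)  (eliminate b^-1) = x^3*y^2 - 2*x^2*y*z - x*y^2 + x*z^2 + y*z - x
trace(b^-1 a b^-2 a^2) = trace(b^-1 a^2 b^-1 a)*trace(b) - trace(b^-1 a^2 b^-1 a b)  (eliminate b^-1) = x^3*y^3 - 2*x^2*y^2*z - x^3*y - x*y^3 + x*y*z^2 + x^2*z + y^2*z + x*y - z
trace(a b^-2 a) = trace(b^-1 a^2)*trace(b) - trace(b^-1 a^2 b) = x^2*y^2 - x*y*z - x^2 - y^2 + 2
assemble the triple (trace(r) - 2; trace(r a) - x; trace(r b) - y)

x^2*y^3 - 2*x*y^2*z - x^2*y + y*z^2 + x*z - y - 2; x^3*y^3 - 2*x^2*y^2*z - x^3*y - x*y^3 + x*y*z^2 + x^2*z + y^2*z + x*y - x - z; x^2*y^2 - x*y*z - x^2 - y^2 - y + 2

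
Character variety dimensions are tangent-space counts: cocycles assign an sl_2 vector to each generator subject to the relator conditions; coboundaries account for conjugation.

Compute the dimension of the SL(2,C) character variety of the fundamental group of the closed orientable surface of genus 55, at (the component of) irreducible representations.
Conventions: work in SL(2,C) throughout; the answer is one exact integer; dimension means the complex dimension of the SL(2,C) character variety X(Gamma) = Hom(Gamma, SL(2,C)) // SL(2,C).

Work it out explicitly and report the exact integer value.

Gamma = pi_1(Sigma_55) = < a_1, b_1, ..., a_55, b_55 | prod [a_i, b_i] > has 2g = 110 generators and 1 relator.
Before the relator condition, cocycle space has dim 3*110 = 330.
H^2 = coker(d_2) is dual to H^0 = 0 at irreducible rho (Poincare duality), so d_2 is onto: dim Z^1 = 327.
As always at irreducible rho, dim B^1 = 3.
Hence dim X = 327 - 3 = 324.

324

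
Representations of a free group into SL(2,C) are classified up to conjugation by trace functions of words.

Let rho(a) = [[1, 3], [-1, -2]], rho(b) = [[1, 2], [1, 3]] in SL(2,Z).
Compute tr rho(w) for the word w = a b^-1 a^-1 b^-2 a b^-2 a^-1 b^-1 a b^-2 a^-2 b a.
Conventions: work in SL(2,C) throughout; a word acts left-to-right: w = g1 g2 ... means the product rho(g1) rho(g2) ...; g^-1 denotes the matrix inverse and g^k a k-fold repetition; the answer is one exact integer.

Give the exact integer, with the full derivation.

rho(a) = [[1, 3], [-1, -2]]
... * rho(b^-1) = [[3, -2], [-1, 1]]  ->  [[0, 1], [-1, 0]]
... * rho(a^-1) = [[-2, -3], [1, 1]]  ->  [[1, 1], [2, 3]]
... * rho(b^-1) = [[3, -2], [-1, 1]]  ->  [[2, -1], [3, -1]]
... * rho(b^-1) = [[3, -2], [-1, 1]]  ->  [[7, -5], [10, -7]]
... * rho(a) = [[1, 3], [-1, -2]]  ->  [[12, 31], [17, 44]]
... * rho(b^-1) = [[3, -2], [-1, 1]]  ->  [[5, 7], [7, 10]]
... * rho(b^-1) = [[3, -2], [-1, 1]]  ->  [[8, -3], [11, -4]]
... * rho(a^-1) = [[-2, -3], [1, 1]]  ->  [[-19, -27], [-26, -37]]
... * rho(b^-1) = [[3, -2], [-1, 1]]  ->  [[-30, 11], [-41, 15]]
... * rho(a) = [[1, 3], [-1, -2]]  ->  [[-41, -112], [-56, -153]]
... * rho(b^-1) = [[3, -2], [-1, 1]]  ->  [[-11, -30], [-15, -41]]
... * rho(b^-1) = [[3, -2], [-1, 1]]  ->  [[-3, -8], [-4, -11]]
... * rho(a^-1) = [[-2, -3], [1, 1]]  ->  [[-2, 1], [-3, 1]]
... * rho(a^-1) = [[-2, -3], [1, 1]]  ->  [[5, 7], [7, 10]]
... * rho(b) = [[1, 2], [1, 3]]  ->  [[12, 31], [17, 44]]
... * rho(a) = [[1, 3], [-1, -2]]  ->  [[-19, -26], [-27, -37]]
tr = -19 + -37 = -56

-56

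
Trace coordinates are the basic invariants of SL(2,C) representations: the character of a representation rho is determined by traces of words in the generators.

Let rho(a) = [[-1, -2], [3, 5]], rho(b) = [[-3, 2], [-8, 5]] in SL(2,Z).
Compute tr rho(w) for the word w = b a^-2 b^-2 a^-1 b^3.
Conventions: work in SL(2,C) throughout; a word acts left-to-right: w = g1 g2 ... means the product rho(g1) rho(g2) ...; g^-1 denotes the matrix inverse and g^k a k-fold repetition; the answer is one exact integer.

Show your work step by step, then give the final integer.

rho(b) = [[-3, 2], [-8, 5]]
... * rho(a^-1) = [[5, 2], [-3, -1]]  ->  [[-21, -8], [-55, -21]]
... * rho(a^-1) = [[5, 2], [-3, -1]]  ->  [[-81, -34], [-212, -89]]
... * rho(b^-1) = [[5, -2], [8, -3]]  ->  [[-677, 264], [-1772, 691]]
... * rho(b^-1) = [[5, -2], [8, -3]]  ->  [[-1273, 562], [-3332, 1471]]
... * rho(a^-1) = [[5, 2], [-3, -1]]  ->  [[-8051, -3108], [-21073, -8135]]
... * rho(b) = [[-3, 2], [-8, 5]]  ->  [[49017, -31642], [128299, -82821]]
... * rho(b) = [[-3, 2], [-8, 5]]  ->  [[106085, -60176], [277671, -157507]]
... * rho(b) = [[-3, 2], [-8, 5]]  ->  [[163153, -88710], [427043, -232193]]
tr = 163153 + -232193 = -69040

-69040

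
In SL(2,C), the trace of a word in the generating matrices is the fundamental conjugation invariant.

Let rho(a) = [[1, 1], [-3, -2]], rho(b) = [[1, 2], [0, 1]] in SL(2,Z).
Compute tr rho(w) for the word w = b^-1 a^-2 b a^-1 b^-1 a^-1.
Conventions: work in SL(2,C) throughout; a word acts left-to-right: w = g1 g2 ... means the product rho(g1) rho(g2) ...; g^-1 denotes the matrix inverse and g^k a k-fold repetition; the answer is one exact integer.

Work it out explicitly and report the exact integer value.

-259

rho(b^-1) = [[1, -2], [0, 1]]
... * rho(a^-1) = [[-2, -1], [3, 1]]  ->  [[-8, -3], [3, 1]]
... * rho(a^-1) = [[-2, -1], [3, 1]]  ->  [[7, 5], [-3, -2]]
... * rho(b) = [[1, 2], [0, 1]]  ->  [[7, 19], [-3, -8]]
... * rho(a^-1) = [[-2, -1], [3, 1]]  ->  [[43, 12], [-18, -5]]
... * rho(b^-1) = [[1, -2], [0, 1]]  ->  [[43, -74], [-18, 31]]
... * rho(a^-1) = [[-2, -1], [3, 1]]  ->  [[-308, -117], [129, 49]]
tr = -308 + 49 = -259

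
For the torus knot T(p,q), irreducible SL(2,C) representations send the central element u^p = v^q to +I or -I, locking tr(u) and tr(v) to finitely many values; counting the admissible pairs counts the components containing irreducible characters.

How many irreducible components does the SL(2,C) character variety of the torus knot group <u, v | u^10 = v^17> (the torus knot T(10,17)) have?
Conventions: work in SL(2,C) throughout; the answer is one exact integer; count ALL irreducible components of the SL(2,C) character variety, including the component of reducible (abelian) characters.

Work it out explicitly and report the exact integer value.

73

Gamma = < u, v | u^10 = v^17 > (torus knot T(10,17)); the central element u^10 = v^17 acts as +I or -I in any irreducible SL(2,C) representation.
This locks tr(u) to 2*cos(pi*alpha/10), alpha in 1..9, and tr(v) to 2*cos(pi*beta/17), beta in 1..16, on each component of irreducible characters.
u^10 = (-1)^alpha I and v^17 = (-1)^beta I must agree, so alpha and beta have equal parity.
count pairs: odd alpha (5 choices) x odd beta (8), plus even alpha (4) x even beta (8): 5*8 + 4*8 = 72.
Total: 72 irreducible-character components + 1 reducible (abelian) component = 73.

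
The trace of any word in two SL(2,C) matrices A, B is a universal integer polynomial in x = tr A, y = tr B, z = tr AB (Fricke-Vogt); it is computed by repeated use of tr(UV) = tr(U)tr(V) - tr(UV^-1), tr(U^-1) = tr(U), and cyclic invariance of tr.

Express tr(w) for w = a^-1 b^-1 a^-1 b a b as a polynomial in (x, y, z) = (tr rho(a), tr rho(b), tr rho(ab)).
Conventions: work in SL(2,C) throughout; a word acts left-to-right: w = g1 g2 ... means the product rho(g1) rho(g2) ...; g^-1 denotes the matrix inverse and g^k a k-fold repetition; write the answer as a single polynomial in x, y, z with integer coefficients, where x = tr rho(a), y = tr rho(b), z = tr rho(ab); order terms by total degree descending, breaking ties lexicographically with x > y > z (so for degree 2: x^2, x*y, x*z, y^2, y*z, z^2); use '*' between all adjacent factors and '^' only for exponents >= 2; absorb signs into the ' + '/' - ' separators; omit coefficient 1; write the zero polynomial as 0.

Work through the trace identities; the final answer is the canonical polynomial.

x*y*z^2 - x^2*z - y^2*z - z^3 + x*y + 3*z

reduce: trace(a b a) = trace(a)*trace(b a) - trace(b)   [square of a] = x*z - y
so trace(b a b a) = trace(b a)*trace(b a) - trace(1)   [split at a repeated b] = z^2 - 2
so trace(b a b) = trace(b)*trace(a b) - trace(a)   [square of b] = y*z - x
so trace(a b a b a) = trace(a)*trace(b a b a) - trace(b a b)   [square of a] = x*z^2 - y*z - x
so trace(a b a b a b) = trace(b a)*trace(b a b a) - trace(b^-1 a^-1)   [split at a repeated b] = z^3 - 3*z
trace(b a b a b^-1 a) = trace(a b a b a)*trace(b) - trace(a b a b a b)   [inverse elimination on b] = x*y*z^2 - y^2*z - z^3 - x*y + 3*z
trace(b^-1 a^-1 b a b a) = trace(b a b a b^-1)*trace(a) - trace(b a b a b^-1 a)   [inverse elimination on a] = -x*y*z^2 + x^2*z + y^2*z + z^3 - 3*z
so trace(a^-1 b^-1 a^-1 b a b) = trace(b^-1 a^-1 b a b)*trace(a) - trace(b^-1 a^-1 b a b a)   [inverse elimination on a] = x*y*z^2 - x^2*z - y^2*z - z^3 + x*y + 3*z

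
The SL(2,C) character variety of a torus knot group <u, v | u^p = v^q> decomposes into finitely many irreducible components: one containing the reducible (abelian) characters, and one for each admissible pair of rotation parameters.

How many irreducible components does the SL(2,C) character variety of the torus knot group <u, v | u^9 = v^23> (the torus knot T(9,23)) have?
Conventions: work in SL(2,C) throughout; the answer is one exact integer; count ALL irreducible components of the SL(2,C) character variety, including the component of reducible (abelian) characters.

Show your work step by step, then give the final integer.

89

For T(9,23): irreducibility forces the central element u^9 = v^23 to one of +I, -I.
This locks tr(u) to 2*cos(pi*alpha/9), alpha in 1..8, and tr(v) to 2*cos(pi*beta/23), beta in 1..22, on each component of irreducible characters.
Consistency of u^9 = (-1)^alpha I with v^23 = (-1)^beta I forces alpha = beta (mod 2).
Counting: 4 odd alphas x 11 odd betas + 4 even alphas x 11 even betas = 44 + 44 = 88.
That is 88 components of irreducible characters, and with the reducible (abelian) component the total is 89.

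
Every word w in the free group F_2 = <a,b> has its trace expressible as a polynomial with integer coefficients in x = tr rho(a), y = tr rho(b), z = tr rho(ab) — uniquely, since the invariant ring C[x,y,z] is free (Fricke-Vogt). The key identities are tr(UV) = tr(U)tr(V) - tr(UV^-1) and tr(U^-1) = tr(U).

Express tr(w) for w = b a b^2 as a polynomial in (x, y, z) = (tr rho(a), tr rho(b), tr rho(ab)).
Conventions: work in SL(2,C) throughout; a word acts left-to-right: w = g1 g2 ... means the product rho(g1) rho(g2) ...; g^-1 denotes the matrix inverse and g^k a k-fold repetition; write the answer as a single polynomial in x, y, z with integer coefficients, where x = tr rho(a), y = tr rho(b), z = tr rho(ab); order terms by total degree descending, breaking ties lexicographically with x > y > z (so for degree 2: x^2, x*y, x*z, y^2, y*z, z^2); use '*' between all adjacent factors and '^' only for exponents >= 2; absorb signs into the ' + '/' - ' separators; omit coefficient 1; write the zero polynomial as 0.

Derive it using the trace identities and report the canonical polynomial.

y^2*z - x*y - z

use: trace(a b^2) = trace(b) * trace(a b) - trace(a)  (reduce the b square) = y*z - x
apply: trace(b a b^2) = trace(b) * trace(a b^2) - trace(a b)  (reduce the b square) = y^2*z - x*y - z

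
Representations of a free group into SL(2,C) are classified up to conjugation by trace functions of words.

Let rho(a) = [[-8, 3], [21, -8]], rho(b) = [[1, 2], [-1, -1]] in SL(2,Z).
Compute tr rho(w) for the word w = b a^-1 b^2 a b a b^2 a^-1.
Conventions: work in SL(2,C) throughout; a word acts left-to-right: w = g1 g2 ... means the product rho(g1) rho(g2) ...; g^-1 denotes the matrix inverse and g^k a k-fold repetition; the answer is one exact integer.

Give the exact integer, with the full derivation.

-2

rho(b) = [[1, 2], [-1, -1]]
... * rho(a^-1) = [[-8, -3], [-21, -8]]  ->  [[-50, -19], [29, 11]]
... * rho(b) = [[1, 2], [-1, -1]]  ->  [[-31, -81], [18, 47]]
... * rho(b) = [[1, 2], [-1, -1]]  ->  [[50, 19], [-29, -11]]
... * rho(a) = [[-8, 3], [21, -8]]  ->  [[-1, -2], [1, 1]]
... * rho(b) = [[1, 2], [-1, -1]]  ->  [[1, 0], [0, 1]]
... * rho(a) = [[-8, 3], [21, -8]]  ->  [[-8, 3], [21, -8]]
... * rho(b) = [[1, 2], [-1, -1]]  ->  [[-11, -19], [29, 50]]
... * rho(b) = [[1, 2], [-1, -1]]  ->  [[8, -3], [-21, 8]]
... * rho(a^-1) = [[-8, -3], [-21, -8]]  ->  [[-1, 0], [0, -1]]
tr = -1 + -1 = -2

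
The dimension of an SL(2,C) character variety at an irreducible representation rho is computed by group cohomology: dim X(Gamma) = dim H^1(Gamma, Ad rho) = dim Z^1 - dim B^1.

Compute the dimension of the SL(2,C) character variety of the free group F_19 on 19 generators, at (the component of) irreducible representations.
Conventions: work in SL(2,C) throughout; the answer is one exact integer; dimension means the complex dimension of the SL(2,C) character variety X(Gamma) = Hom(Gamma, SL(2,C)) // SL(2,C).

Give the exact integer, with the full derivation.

The free group F_19: 19 generators, no relators.
Z^1(Gamma, Ad rho) = (sl_2)^19: a cocycle is a free choice of one sl_2 vector per generator, so dim Z^1 = 3*19 = 57.
dim B^1 = 3: the coboundary map is injective because an irreducible image has centralizer 0 in sl_2.
dim X = dim H^1 = dim Z^1 - dim B^1 = 57 - 3 = 54.

54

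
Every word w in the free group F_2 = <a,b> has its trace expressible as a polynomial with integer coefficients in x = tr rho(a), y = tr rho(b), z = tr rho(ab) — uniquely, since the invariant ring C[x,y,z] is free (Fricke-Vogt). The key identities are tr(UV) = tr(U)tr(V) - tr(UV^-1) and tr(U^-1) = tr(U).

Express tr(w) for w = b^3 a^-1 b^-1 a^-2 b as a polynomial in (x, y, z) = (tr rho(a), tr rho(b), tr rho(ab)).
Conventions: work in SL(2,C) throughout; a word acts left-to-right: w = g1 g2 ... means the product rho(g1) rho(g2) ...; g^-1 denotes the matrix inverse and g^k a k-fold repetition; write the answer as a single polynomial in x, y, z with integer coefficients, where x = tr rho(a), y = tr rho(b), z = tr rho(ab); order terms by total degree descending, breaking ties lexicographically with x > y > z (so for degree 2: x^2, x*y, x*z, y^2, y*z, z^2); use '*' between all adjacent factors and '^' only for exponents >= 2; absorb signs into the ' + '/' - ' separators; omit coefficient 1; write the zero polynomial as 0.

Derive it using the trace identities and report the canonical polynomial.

trace(b^2) = trace(b) * trace(b) - trace(1)  (reduce the b square) = y^2 - 2
trace(b^3) = trace(b) * trace(b^2) - trace(b)  (reduce the b square) = y^3 - 3*y
trace(b^4) = trace(b) * trace(b^3) - trace(b^2)  (reduce the b square) = y^4 - 4*y^2 + 2
trace(a b^2) = trace(b) * trace(a b) - trace(a)  (reduce the b square) = y*z - x
trace(b^2 a b) = trace(b) * trace(a b^2) - trace(a b)  (reduce the b square) = y^2*z - x*y - z
trace(b^4 a) = trace(b) * trace(b^2 a b) - trace(b^2 a)  (reduce the b square) = y^3*z - x*y^2 - 2*y*z + x
trace(b^4 a^-1) = trace(b^4) * trace(a) - trace(b^4 a)  (eliminate a^-1) = x*y^4 - y^3*z - 3*x*y^2 + 2*y*z + x
trace(a^-1 b^4 a^-1) = trace(b^4 a^-1) * trace(a) - trace(b^4)  (eliminate a^-1) = x^2*y^4 - x*y^3*z - 3*x^2*y^2 - y^4 + 2*x*y*z + x^2 + 4*y^2 - 2
trace(b^5) = trace(b) * trace(b^4) - trace(b^3)  (reduce the b square) = y^5 - 5*y^3 + 5*y
trace(b^5 a) = trace(b) * trace(b a b^3) - trace(b a b^2)  (reduce the b square) = y^4*z - x*y^3 - 3*y^2*z + 2*x*y + z
trace(b a^-1 b^4) = trace(b^5) * trace(a) - trace(b^5 a)  (eliminate a^-1) = x*y^5 - y^4*z - 4*x*y^3 + 3*y^2*z + 3*x*y - z
trace(a b a b) = trace(b a) * trace(b a) - trace(1)  (split on b) = z^2 - 2
trace(a b a) = trace(a) * trace(b a) - trace(b)  (reduce the a square) = x*z - y
trace(a b a b^2) = trace(b) * trace(a b a b) - trace(a b a)  (reduce the b square) = y*z^2 - x*z - y
trace(a b a b^3) = trace(b) * trace(a b a b^2) - trace(a b a b)  (reduce the b square) = y^2*z^2 - x*y*z - y^2 - z^2 + 2
trace(b^4 a b a) = trace(b) * trace(a b a b^3) - trace(a b a b^2)  (reduce the b square) = y^3*z^2 - x*y^2*z - y^3 - 2*y*z^2 + x*z + 3*y
trace(b a^-1 b^4 a) = trace(b^4 a b) * trace(a) - trace(b^4 a b a)  (eliminate a^-1) = x*y^4*z - x^2*y^3 - y^3*z^2 - 2*x*y^2*z + 2*x^2*y + y^3 + 2*y*z^2 - 3*y
trace(a^-1 b^4 a^-1 b) = trace(b a^-1 b^4) * trace(a) - trace(b a^-1 b^4 a)  (eliminate a^-1) = x^2*y^5 - 2*x*y^4*z - 3*x^2*y^3 + y^3*z^2 + 5*x*y^2*z + x^2*y - y^3 - 2*y*z^2 - x*z + 3*y
trace(a^-1 b^4 a^-1 b^-1) = trace(a^-1 b^4 a^-1) * trace(b) - trace(a^-1 b^4 a^-1 b)  (eliminate b^-1) = x*y^4*z - y^5 - y^3*z^2 - 3*x*y^2*z + 5*y^3 + 2*y*z^2 + x*z - 5*y
trace(b^3 a^-1) = trace(b^3) * trace(a) - trace(b^3 a)  (eliminate a^-1) = x*y^3 - y^2*z - 2*x*y + z
trace(b^3 a^-1 b^-1 a^-2 b) = trace(a^-1 b^4 a^-1 b^-1) * trace(a) - trace(a^-1 b^4 a^-1 b^-1 a)  (eliminate a^-1) = x^2*y^4*z - x*y^5 - x*y^3*z^2 - 3*x^2*y^2*z + 4*x*y^3 + 2*x*y*z^2 + x^2*z + y^2*z - 3*x*y - z

x^2*y^4*z - x*y^5 - x*y^3*z^2 - 3*x^2*y^2*z + 4*x*y^3 + 2*x*y*z^2 + x^2*z + y^2*z - 3*x*y - z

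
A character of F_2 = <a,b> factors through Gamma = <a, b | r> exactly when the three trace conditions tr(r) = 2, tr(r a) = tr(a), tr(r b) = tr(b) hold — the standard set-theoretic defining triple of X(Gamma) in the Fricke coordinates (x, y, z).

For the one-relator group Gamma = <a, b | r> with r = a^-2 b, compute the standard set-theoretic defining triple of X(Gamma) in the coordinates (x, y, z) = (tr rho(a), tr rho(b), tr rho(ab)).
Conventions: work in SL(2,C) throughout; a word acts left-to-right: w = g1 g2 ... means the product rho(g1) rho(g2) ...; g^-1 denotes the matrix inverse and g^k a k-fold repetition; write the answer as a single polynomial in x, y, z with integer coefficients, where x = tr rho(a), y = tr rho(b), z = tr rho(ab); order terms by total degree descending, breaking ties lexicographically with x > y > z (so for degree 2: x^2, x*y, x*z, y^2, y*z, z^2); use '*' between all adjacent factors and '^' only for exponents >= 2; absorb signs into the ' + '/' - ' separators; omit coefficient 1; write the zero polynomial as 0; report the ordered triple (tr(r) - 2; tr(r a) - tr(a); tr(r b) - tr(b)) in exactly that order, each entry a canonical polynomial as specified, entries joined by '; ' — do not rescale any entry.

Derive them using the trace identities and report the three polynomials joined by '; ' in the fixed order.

so tr(a^-1 b) = tr(b)*tr(a) - tr(b a) = x*y - z
tr(a^-2 b) = tr(a^-1 b)*tr(a) - tr(a^-1 b a) = x^2*y - x*z - y
so tr(b^2) = tr(b)*tr(b) - tr(1) = y^2 - 2
tr(b^2 a) = tr(b)*tr(a b) - tr(a) = y*z - x
reduce: tr(a^-1 b^2) = tr(b^2)*tr(a) - tr(b^2 a) = x*y^2 - y*z - x
tr(a^-2 b^2) = tr(a^-1 b^2)*tr(a) - tr(a^-1 b^2 a) = x^2*y^2 - x*y*z - x^2 - y^2 + 2
assemble the triple (tr(r) - 2; tr(r a) - x; tr(r b) - y)

x^2*y - x*z - y - 2; x*y - x - z; x^2*y^2 - x*y*z - x^2 - y^2 - y + 2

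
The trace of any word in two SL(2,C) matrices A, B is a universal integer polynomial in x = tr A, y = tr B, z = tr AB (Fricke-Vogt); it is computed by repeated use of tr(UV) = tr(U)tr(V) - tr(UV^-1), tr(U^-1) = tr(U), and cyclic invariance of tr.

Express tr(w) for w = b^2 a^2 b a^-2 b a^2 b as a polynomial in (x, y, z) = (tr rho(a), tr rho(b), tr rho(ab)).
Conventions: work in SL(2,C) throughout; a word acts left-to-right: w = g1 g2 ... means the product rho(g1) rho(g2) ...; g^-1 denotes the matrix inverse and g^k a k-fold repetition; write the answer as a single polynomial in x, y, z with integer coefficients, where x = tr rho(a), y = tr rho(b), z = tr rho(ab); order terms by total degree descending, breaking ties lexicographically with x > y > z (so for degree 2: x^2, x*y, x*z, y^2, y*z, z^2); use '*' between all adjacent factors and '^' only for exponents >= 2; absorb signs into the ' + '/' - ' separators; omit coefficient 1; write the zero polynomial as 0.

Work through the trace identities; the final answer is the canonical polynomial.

x^4*y^3*z^2 - 2*x^5*y^2*z - 2*x^3*y^4*z - x^3*y^2*z^3 + x^6*y + 2*x^4*y^3 + x^2*y^5 + x^2*y^3*z^2 + x^5*z + 8*x^3*y^2*z + x^3*z^3 + x*y^4*z - 7*x^4*y - 8*x^2*y^3 - 3*x^2*y*z^2 - y^5 - 4*x^3*z - 3*x*y^2*z + 14*x^2*y + 5*y^3 + x*z - 5*y

apply: tr(b a b a) = tr(b a)*tr(b a) - tr(1) = z^2 - 2
apply: tr(b a b) = tr(b)*tr(a b) - tr(a) = y*z - x
use: tr(a b a^2 b) = tr(a)*tr(b a b a) - tr(b a b) = x*z^2 - y*z - x
apply: tr(a b a) = tr(a)*tr(b a) - tr(b) = x*z - y
apply: tr(a b a^2) = tr(a)*tr(a b a) - tr(a b) = x^2*z - x*y - z
use: tr(a^2 b^2 a b) = tr(b)*tr(a b a^2 b) - tr(a b a^2) = x*y*z^2 - x^2*z - y^2*z + z
tr(b^2) = tr(b)*tr(b) - tr(1) = y^2 - 2
apply: tr(b^2 a^2) = tr(a)*tr(b^2 a) - tr(b^2) = x*y*z - x^2 - y^2 + 2
tr(a^2 b^2 a) = tr(a)*tr(b^2 a^2) - tr(b^2 a) = x^2*y*z - x^3 - x*y^2 - y*z + 3*x
apply: tr(a^2 b^2 a b^2) = tr(b)*tr(a^2 b^2 a b) - tr(a^2 b^2 a) = x*y^2*z^2 - 2*x^2*y*z - y^3*z + x^3 + x*y^2 + 2*y*z - 3*x
tr(b^3 a^2 b^2 a) = tr(b)*tr(a^2 b^2 a b^2) - tr(a^2 b^2 a b) = x*y^3*z^2 - 2*x^2*y^2*z - y^4*z + x^3*y + x*y^3 - x*y*z^2 + x^2*z + 3*y^2*z - 3*x*y - z
use: tr(b^2 a^2 b) = tr(b)*tr(a^2 b^2) - tr(a^2 b) = x*y^2*z - x^2*y - y^3 - x*z + 3*y
apply: tr(b^2 a^2 b^2) = tr(b)*tr(b^2 a^2 b) - tr(b^2 a^2) = x*y^3*z - x^2*y^2 - y^4 - 2*x*y*z + x^2 + 4*y^2 - 2
tr(b^3 a^2 b^2) = tr(b)*tr(b^2 a^2 b^2) - tr(b^2 a^2 b) = x*y^4*z - x^2*y^3 - y^5 - 3*x*y^2*z + 2*x^2*y + 5*y^3 + x*z - 5*y
tr(b a^2 b^3 a^2 b) = tr(a)*tr(b^3 a^2 b^2 a) - tr(b^3 a^2 b^2) = x^2*y^3*z^2 - 2*x^3*y^2*z - 2*x*y^4*z + x^4*y + 2*x^2*y^3 - x^2*y*z^2 + y^5 + x^3*z + 6*x*y^2*z - 5*x^2*y - 5*y^3 - 2*x*z + 5*y
use: tr(b a b a b a) = tr(a b a b)*tr(a b) - tr(b a) = z^3 - 3*z
tr(b a b a b) = tr(b)*tr(a b a b) - tr(a b a) = y*z^2 - x*z - y
apply: tr(b a^2 b a b a) = tr(a)*tr(b a b a b a) - tr(b a b a b) = x*z^3 - y*z^2 - 2*x*z + y
apply: tr(b a b^2) = tr(b)*tr(a b^2) - tr(a b) = y^2*z - x*y - z
tr(b a^2 b a b) = tr(a)*tr(b a b^2 a) - tr(b a b^2) = x*y*z^2 - x^2*z - y^2*z + z
apply: tr(a^2 b a b a^2 b) = tr(a)*tr(b a^2 b a b a) - tr(b a^2 b a b) = x^2*z^3 - 2*x*y*z^2 - x^2*z + y^2*z + x*y - z
tr(b a b a^3) = tr(a)*tr(a b a b a) - tr(a b a b) = x^2*z^2 - x*y*z - x^2 - z^2 + 2
tr(a^2 b a b a^2) = tr(a)*tr(b a b a^3) - tr(b a b a^2) = x^3*z^2 - x^2*y*z - x^3 - 2*x*z^2 + y*z + 3*x
tr(b a^2 b a b a^2 b) = tr(b)*tr(a^2 b a b a^2 b) - tr(a^2 b a b a^2) = x^2*y*z^3 - x^3*z^2 - 2*x*y^2*z^2 + y^3*z + x^3 + x*y^2 + 2*x*z^2 - 2*y*z - 3*x
use: tr(b a^2 b^3 a^2 b a) = tr(b)*tr(b a^2 b a b a^2 b) - tr(b a^2 b a b a^2) = x^2*y^2*z^3 - x^3*y*z^2 - 2*x*y^3*z^2 - x^2*z^3 + y^4*z + x^3*y + x*y^3 + 4*x*y*z^2 + x^2*z - 3*y^2*z - 4*x*y + z
apply: tr(a^-1 b a^2 b^3 a^2 b) = tr(b a^2 b^3 a^2 b)*tr(a) - tr(b a^2 b^3 a^2 b a) = x^3*y^3*z^2 - 2*x^4*y^2*z - 2*x^2*y^4*z - x^2*y^2*z^3 + x^5*y + 2*x^3*y^3 + x*y^5 + 2*x*y^3*z^2 + x^4*z + 6*x^2*y^2*z + x^2*z^3 - y^4*z - 6*x^3*y - 6*x*y^3 - 4*x*y*z^2 - 3*x^2*z + 3*y^2*z + 9*x*y - z
use: tr(b^2 a^2 b a^-2 b a^2 b) = tr(a^-1 b a^2 b^3 a^2 b)*tr(a) - tr(a^-1 b a^2 b^3 a^2 b a) = x^4*y^3*z^2 - 2*x^5*y^2*z - 2*x^3*y^4*z - x^3*y^2*z^3 + x^6*y + 2*x^4*y^3 + x^2*y^5 + x^2*y^3*z^2 + x^5*z + 8*x^3*y^2*z + x^3*z^3 + x*y^4*z - 7*x^4*y - 8*x^2*y^3 - 3*x^2*y*z^2 - y^5 - 4*x^3*z - 3*x*y^2*z + 14*x^2*y + 5*y^3 + x*z - 5*y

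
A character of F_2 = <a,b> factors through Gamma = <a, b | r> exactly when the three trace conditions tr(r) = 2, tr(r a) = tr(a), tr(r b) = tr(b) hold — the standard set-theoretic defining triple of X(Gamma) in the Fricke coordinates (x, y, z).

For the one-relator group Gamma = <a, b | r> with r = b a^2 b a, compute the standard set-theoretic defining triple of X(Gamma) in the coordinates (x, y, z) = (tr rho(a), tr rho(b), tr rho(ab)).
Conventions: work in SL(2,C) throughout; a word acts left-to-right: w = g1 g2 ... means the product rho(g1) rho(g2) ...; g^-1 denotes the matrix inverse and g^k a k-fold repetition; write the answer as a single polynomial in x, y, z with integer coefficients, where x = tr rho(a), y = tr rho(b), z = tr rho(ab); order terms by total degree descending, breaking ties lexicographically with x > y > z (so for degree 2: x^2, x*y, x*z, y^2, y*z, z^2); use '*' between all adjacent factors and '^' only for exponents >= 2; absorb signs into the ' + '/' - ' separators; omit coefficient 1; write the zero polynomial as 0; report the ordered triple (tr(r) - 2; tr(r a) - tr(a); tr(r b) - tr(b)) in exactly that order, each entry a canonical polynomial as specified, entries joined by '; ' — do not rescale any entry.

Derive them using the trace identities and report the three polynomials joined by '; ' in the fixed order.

so tr(b a b a) = tr(a b)*tr(a b) - tr(1)  (split on a) = z^2 - 2
so tr(b a b) = tr(b)*tr(a b) - tr(a)  (reduce the b square) = y*z - x
reduce: tr(b a^2 b a) = tr(a)*tr(b a b a) - tr(b a b)  (reduce the a square) = x*z^2 - y*z - x
tr(a^2 b) = tr(a)*tr(b a) - tr(b)  (reduce the a square) = x*z - y
tr(a^2) = tr(a)*tr(a) - tr(1)  (reduce the a square) = x^2 - 2
tr(b a^2 b) = tr(b)*tr(a^2 b) - tr(a^2)  (reduce the b square) = x*y*z - x^2 - y^2 + 2
so tr(b a^2 b a^2) = tr(a)*tr(b a^2 b a) - tr(b a^2 b)  (reduce the a square) = x^2*z^2 - 2*x*y*z + y^2 - 2
so tr(b a b^2 a) = tr(b)*tr(a b a b) - tr(a b a) = y*z^2 - x*z - y
reduce: tr(b a b^2) = tr(b)*tr(b a b) - tr(b a) = y^2*z - x*y - z
so tr(b a^2 b a b) = tr(a)*tr(b a b^2 a) - tr(b a b^2) = x*y*z^2 - x^2*z - y^2*z + z
assemble the triple (tr(r) - 2; tr(r a) - x; tr(r b) - y)

x*z^2 - y*z - x - 2; x^2*z^2 - 2*x*y*z + y^2 - x - 2; x*y*z^2 - x^2*z - y^2*z - y + z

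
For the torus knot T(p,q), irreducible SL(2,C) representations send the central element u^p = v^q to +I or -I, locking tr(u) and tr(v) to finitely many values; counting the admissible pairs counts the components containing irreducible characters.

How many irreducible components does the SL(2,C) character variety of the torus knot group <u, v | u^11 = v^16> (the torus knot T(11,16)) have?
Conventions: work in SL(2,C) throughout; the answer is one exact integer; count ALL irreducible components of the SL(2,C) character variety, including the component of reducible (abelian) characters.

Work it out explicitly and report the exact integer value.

76

In the torus knot group T(11,16), u^11 = v^16 is central, so an irreducible representation sends it to +I or -I (Schur).
This locks tr(u) to 2*cos(pi*alpha/11), alpha in 1..10, and tr(v) to 2*cos(pi*beta/16), beta in 1..15, on each component of irreducible characters.
Consistency of u^11 = (-1)^alpha I with v^16 = (-1)^beta I forces alpha = beta (mod 2).
Counting: 5 odd alphas x 8 odd betas + 5 even alphas x 7 even betas = 40 + 35 = 75.
That is 75 components of irreducible characters, and with the reducible (abelian) component the total is 76.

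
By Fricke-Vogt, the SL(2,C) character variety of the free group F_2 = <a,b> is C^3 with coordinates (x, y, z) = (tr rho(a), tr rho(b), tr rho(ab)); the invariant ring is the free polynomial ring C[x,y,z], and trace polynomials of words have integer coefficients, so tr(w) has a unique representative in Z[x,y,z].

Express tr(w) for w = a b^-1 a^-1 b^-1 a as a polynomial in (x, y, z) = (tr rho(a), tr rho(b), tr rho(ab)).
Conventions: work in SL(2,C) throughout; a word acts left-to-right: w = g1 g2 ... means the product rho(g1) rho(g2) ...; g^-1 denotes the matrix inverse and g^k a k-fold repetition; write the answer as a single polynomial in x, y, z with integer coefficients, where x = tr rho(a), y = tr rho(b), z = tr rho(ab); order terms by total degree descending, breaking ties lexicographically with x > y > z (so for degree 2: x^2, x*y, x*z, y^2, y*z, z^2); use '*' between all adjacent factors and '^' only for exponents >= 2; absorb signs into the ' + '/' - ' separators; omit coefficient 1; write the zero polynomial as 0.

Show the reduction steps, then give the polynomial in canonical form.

x^2*y*z - x^3 - x*z^2 - y*z + 3*x

use: trace(a b^-1) = trace(a) trace(b) - trace(a b) = x*y - z
use: trace(a^2 b) = trace(a) trace(b a) - trace(b) = x*z - y
use: trace(a^2) = trace(a) trace(a) - trace(1) = x^2 - 2
use: trace(b a^2 b) = trace(b) trace(a^2 b) - trace(a^2) = x*y*z - x^2 - y^2 + 2
apply: trace(b a b a) = trace(b a) trace(b a) - trace(1) = z^2 - 2
trace(b a b) = trace(b) trace(a b) - trace(a) = y*z - x
apply: trace(b a^2 b a) = trace(a) trace(b a b a) - trace(b a b) = x*z^2 - y*z - x
apply: trace(a^-1 b a^2 b) = trace(b a^2 b) trace(a) - trace(b a^2 b a) = x^2*y*z - x^3 - x*y^2 - x*z^2 + y*z + 3*x
trace(a^2 b^-1 a^-1 b) = trace(a^-1 b a^2) trace(b) - trace(a^-1 b a^2 b) = -x^2*y*z + x^3 + x*y^2 + x*z^2 - 3*x
trace(a b^-1 a^-1 b^-1 a) = trace(a^2 b^-1 a^-1) trace(b) - trace(a^2 b^-1 a^-1 b) = x^2*y*z - x^3 - x*z^2 - y*z + 3*x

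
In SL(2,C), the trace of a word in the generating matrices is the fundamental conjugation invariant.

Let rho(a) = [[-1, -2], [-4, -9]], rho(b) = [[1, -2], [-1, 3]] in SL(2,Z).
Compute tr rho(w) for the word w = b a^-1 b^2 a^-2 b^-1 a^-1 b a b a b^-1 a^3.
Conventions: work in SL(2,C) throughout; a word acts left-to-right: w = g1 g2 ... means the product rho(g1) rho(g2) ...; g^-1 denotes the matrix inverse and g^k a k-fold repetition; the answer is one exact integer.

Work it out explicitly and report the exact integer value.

-150592492366

rho(b) = [[1, -2], [-1, 3]]
... * rho(a^-1) = [[-9, 2], [4, -1]]  ->  [[-17, 4], [21, -5]]
... * rho(b) = [[1, -2], [-1, 3]]  ->  [[-21, 46], [26, -57]]
... * rho(b) = [[1, -2], [-1, 3]]  ->  [[-67, 180], [83, -223]]
... * rho(a^-1) = [[-9, 2], [4, -1]]  ->  [[1323, -314], [-1639, 389]]
... * rho(a^-1) = [[-9, 2], [4, -1]]  ->  [[-13163, 2960], [16307, -3667]]
... * rho(b^-1) = [[3, 2], [1, 1]]  ->  [[-36529, -23366], [45254, 28947]]
... * rho(a^-1) = [[-9, 2], [4, -1]]  ->  [[235297, -49692], [-291498, 61561]]
... * rho(b) = [[1, -2], [-1, 3]]  ->  [[284989, -619670], [-353059, 767679]]
... * rho(a) = [[-1, -2], [-4, -9]]  ->  [[2193691, 5007052], [-2717657, -6202993]]
... * rho(b) = [[1, -2], [-1, 3]]  ->  [[-2813361, 10633774], [3485336, -13173665]]
... * rho(a) = [[-1, -2], [-4, -9]]  ->  [[-39721735, -90077244], [49209324, 111592313]]
... * rho(b^-1) = [[3, 2], [1, 1]]  ->  [[-209242449, -169520714], [259220285, 210010961]]
... * rho(a) = [[-1, -2], [-4, -9]]  ->  [[887325305, 1944171324], [-1099264129, -2408539219]]
... * rho(a) = [[-1, -2], [-4, -9]]  ->  [[-8664010601, -19272192526], [10733421005, 23875381229]]
... * rho(a) = [[-1, -2], [-4, -9]]  ->  [[85752780705, 190777753936], [-106234945921, -236345273071]]
tr = 85752780705 + -236345273071 = -150592492366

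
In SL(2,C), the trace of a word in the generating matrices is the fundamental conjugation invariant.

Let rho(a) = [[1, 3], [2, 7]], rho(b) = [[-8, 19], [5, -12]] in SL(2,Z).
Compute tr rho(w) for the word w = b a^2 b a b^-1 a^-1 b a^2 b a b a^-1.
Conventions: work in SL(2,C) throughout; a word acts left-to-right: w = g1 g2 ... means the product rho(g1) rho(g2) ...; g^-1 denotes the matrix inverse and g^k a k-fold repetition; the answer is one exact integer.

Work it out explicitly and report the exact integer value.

-1689564317454

rho(b) = [[-8, 19], [5, -12]]
... * rho(a) = [[1, 3], [2, 7]]  ->  [[30, 109], [-19, -69]]
... * rho(a) = [[1, 3], [2, 7]]  ->  [[248, 853], [-157, -540]]
... * rho(b) = [[-8, 19], [5, -12]]  ->  [[2281, -5524], [-1444, 3497]]
... * rho(a) = [[1, 3], [2, 7]]  ->  [[-8767, -31825], [5550, 20147]]
... * rho(b^-1) = [[-12, -19], [-5, -8]]  ->  [[264329, 421173], [-167335, -266626]]
... * rho(a^-1) = [[7, -3], [-2, 1]]  ->  [[1007957, -371814], [-638093, 235379]]
... * rho(b) = [[-8, 19], [5, -12]]  ->  [[-9922726, 23612951], [6281639, -14948315]]
... * rho(a) = [[1, 3], [2, 7]]  ->  [[37303176, 135522479], [-23614991, -85793288]]
... * rho(a) = [[1, 3], [2, 7]]  ->  [[308348134, 1060566881], [-195201567, -671397989]]
... * rho(b) = [[-8, 19], [5, -12]]  ->  [[2836049333, -6868188026], [-1795377409, 4347946095]]
... * rho(a) = [[1, 3], [2, 7]]  ->  [[-10900326719, -39569168183], [6900514781, 25049490438]]
... * rho(b) = [[-8, 19], [5, -12]]  ->  [[-110643227163, 267723810535], [70043333942, -169484104417]]
... * rho(a^-1) = [[7, -3], [-2, 1]]  ->  [[-1309950211211, 599653492024], [829271546428, -379614106243]]
tr = -1309950211211 + -379614106243 = -1689564317454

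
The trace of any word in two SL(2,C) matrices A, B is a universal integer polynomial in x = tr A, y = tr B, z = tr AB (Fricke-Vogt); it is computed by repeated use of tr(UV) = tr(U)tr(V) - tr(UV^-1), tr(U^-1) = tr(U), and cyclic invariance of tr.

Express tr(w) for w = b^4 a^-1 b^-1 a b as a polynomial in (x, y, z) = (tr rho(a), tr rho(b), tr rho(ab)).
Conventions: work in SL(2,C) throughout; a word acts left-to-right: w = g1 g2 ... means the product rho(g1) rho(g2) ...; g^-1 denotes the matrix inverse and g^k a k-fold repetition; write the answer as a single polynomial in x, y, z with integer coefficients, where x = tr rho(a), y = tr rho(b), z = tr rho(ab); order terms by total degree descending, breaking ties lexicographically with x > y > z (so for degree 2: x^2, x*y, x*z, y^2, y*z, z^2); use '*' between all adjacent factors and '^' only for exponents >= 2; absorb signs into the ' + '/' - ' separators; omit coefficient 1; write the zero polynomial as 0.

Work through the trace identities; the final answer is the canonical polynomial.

apply: trace(b^2) = trace(b) trace(b) - trace(1) = y^2 - 2
use: trace(b^3) = trace(b) trace(b^2) - trace(b) = y^3 - 3*y
use: trace(b^4) = trace(b) trace(b^3) - trace(b^2) = y^4 - 4*y^2 + 2
apply: trace(b^5) = trace(b) trace(b^4) - trace(b^3) = y^5 - 5*y^3 + 5*y
use: trace(b a b) = trace(b) trace(a b) - trace(a) = y*z - x
trace(b^2 a b) = trace(b) trace(b a b) - trace(b a) = y^2*z - x*y - z
trace(a b^4) = trace(b) trace(b^2 a b) - trace(b^2 a) = y^3*z - x*y^2 - 2*y*z + x
trace(a b^5) = trace(b) trace(a b^4) - trace(a b^3) = y^4*z - x*y^3 - 3*y^2*z + 2*x*y + z
apply: trace(b a b^5) = trace(b) trace(a b^5) - trace(a b^4) = y^5*z - x*y^4 - 4*y^3*z + 3*x*y^2 + 3*y*z - x
apply: trace(a b a b) = trace(b a) trace(b a) - trace(1)   [split at repeated b] = z^2 - 2
apply: trace(a b a) = trace(a) trace(b a) - trace(b) = x*z - y
trace(b a b a b) = trace(b) trace(a b a b) - trace(a b a) = y*z^2 - x*z - y
apply: trace(b a b a b^2) = trace(b) trace(b a b a b) - trace(b a b a) = y^2*z^2 - x*y*z - y^2 - z^2 + 2
use: trace(b^2 a b a b^2) = trace(b) trace(b a b a b^2) - trace(b a b a b) = y^3*z^2 - x*y^2*z - y^3 - 2*y*z^2 + x*z + 3*y
use: trace(b a b^5 a) = trace(b) trace(b^2 a b a b^2) - trace(b^2 a b a b) = y^4*z^2 - x*y^3*z - y^4 - 3*y^2*z^2 + 2*x*y*z + 4*y^2 + z^2 - 2
apply: trace(a b^5 a^-1 b) = trace(b a b^5) trace(a) - trace(b a b^5 a) = x*y^5*z - x^2*y^4 - y^4*z^2 - 3*x*y^3*z + 3*x^2*y^2 + y^4 + 3*y^2*z^2 + x*y*z - x^2 - 4*y^2 - z^2 + 2
use: trace(b^4 a^-1 b^-1 a b) = trace(a b^5 a^-1) trace(b) - trace(a b^5 a^-1 b) = -x*y^5*z + x^2*y^4 + y^6 + y^4*z^2 + 3*x*y^3*z - 3*x^2*y^2 - 6*y^4 - 3*y^2*z^2 - x*y*z + x^2 + 9*y^2 + z^2 - 2

-x*y^5*z + x^2*y^4 + y^6 + y^4*z^2 + 3*x*y^3*z - 3*x^2*y^2 - 6*y^4 - 3*y^2*z^2 - x*y*z + x^2 + 9*y^2 + z^2 - 2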